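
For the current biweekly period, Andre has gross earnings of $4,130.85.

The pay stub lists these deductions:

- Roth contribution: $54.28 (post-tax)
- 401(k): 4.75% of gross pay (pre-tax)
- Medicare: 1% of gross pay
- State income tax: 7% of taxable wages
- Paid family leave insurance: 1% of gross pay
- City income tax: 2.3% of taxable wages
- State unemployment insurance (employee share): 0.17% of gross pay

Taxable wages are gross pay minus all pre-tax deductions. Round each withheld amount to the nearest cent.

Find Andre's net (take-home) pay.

$3,424.79

401(k): $4,130.85 × 0.0475 = $196.22
Taxable wages = $4,130.85 − $196.22 = $3,934.63
State income tax: $3,934.63 × 0.07 = $275.42
City income tax: $3,934.63 × 0.023 = $90.50
Paid family leave insurance: $4,130.85 × 0.01 = $41.31
State unemployment insurance (employee share): $4,130.85 × 0.0017 = $7.02
Medicare: $4,130.85 × 0.01 = $41.31
Roth contribution: $54.28
Total deductions = $196.22 + $275.42 + $90.50 + $41.31 + $7.02 + $41.31 + $54.28 = $706.06
Net pay = $4,130.85 − $706.06 = $3,424.79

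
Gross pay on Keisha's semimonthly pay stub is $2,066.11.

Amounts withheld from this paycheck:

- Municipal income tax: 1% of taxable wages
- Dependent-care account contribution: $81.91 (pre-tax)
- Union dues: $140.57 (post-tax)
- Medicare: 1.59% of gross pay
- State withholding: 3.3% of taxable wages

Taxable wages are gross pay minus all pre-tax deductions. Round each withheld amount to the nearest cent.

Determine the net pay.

$1,725.46

Dependent-care account contribution: $81.91
Taxable wages = $2,066.11 − $81.91 = $1,984.20
State withholding: $1,984.20 × 0.033 = $65.48
Municipal income tax: $1,984.20 × 0.01 = $19.84
Medicare: $2,066.11 × 0.0159 = $32.85
Union dues: $140.57
Total deductions = $81.91 + $65.48 + $19.84 + $32.85 + $140.57 = $340.65
Net pay = $2,066.11 − $340.65 = $1,725.46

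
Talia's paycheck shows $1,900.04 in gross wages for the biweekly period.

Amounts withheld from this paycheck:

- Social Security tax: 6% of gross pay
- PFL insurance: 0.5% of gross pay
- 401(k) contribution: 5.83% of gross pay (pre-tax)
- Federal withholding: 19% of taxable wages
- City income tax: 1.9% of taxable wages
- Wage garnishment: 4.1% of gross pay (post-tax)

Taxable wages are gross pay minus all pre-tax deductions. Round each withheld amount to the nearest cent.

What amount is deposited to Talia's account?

401(k) contribution: $1,900.04 × 0.0583 = $110.77
Taxable wages = $1,900.04 − $110.77 = $1,789.27
Federal withholding: $1,789.27 × 0.19 = $339.96
City income tax: $1,789.27 × 0.019 = $34.00
PFL insurance: $1,900.04 × 0.005 = $9.50
Social Security tax: $1,900.04 × 0.06 = $114.00
Wage garnishment: $1,900.04 × 0.041 = $77.90
Total deductions = $110.77 + $339.96 + $34.00 + $9.50 + $114.00 + $77.90 = $686.13
Net pay = $1,900.04 − $686.13 = $1,213.91

$1,213.91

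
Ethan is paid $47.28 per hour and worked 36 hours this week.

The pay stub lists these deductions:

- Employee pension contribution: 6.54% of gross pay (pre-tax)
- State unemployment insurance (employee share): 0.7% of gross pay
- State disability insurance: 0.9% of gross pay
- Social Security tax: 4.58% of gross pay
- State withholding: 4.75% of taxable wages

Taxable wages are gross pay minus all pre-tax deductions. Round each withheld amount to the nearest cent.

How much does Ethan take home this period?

Gross pay: 36 × $47.28 = $1702.08
Employee pension contribution: $1702.08 × 0.0654 = $111.32
Taxable wages = $1702.08 − $111.32 = $1590.76
State withholding: $1590.76 × 0.0475 = $75.56
State disability insurance: $1702.08 × 0.009 = $15.32
State unemployment insurance (employee share): $1702.08 × 0.007 = $11.91
Social Security tax: $1702.08 × 0.0458 = $77.96
Total deductions = $111.32 + $75.56 + $15.32 + $11.91 + $77.96 = $292.07
Net pay = $1702.08 − $292.07 = $1410.01

$1410.01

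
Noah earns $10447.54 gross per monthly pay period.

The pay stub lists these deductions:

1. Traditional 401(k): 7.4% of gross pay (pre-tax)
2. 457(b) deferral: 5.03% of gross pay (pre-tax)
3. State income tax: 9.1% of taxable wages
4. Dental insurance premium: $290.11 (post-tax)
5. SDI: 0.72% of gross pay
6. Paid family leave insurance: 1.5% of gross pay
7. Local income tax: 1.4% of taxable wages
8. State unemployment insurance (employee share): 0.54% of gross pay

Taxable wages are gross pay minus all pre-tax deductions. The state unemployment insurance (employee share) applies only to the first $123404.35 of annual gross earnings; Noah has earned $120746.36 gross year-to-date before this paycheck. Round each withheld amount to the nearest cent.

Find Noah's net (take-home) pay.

$7651.89

457(b) deferral: $10447.54 × 0.0503 = $525.51
Traditional 401(k): $10447.54 × 0.074 = $773.12
Pre-tax total = $525.51 + $773.12 = $1298.63
Taxable wages = $10447.54 − $1298.63 = $9148.91
State income tax: $9148.91 × 0.091 = $832.55
Local income tax: $9148.91 × 0.014 = $128.08
State unemployment insurance (employee share): only $123404.35 − $120746.36 = $2657.99 of this check is subject → $2657.99 × 0.0054 = $14.35
SDI: $10447.54 × 0.0072 = $75.22
Paid family leave insurance: $10447.54 × 0.015 = $156.71
Dental insurance premium: $290.11
Total deductions = $525.51 + $773.12 + $832.55 + $128.08 + $14.35 + $75.22 + $156.71 + $290.11 = $2795.65
Net pay = $10447.54 − $2795.65 = $7651.89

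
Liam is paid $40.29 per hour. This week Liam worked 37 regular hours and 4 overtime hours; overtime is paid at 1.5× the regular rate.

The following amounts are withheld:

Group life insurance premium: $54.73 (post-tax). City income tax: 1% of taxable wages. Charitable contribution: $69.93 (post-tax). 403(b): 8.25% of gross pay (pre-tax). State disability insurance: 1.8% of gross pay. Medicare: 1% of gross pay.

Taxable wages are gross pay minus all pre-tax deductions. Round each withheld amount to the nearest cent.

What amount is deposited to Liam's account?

$1,400.48

Regular pay: 37 × $40.29 = $1,490.73
Overtime pay: 4 × $40.29 × 1.5 = $241.74
Gross pay = $1,490.73 + $241.74 = $1,732.47
403(b): $1,732.47 × 0.0825 = $142.93
Taxable wages = $1,732.47 − $142.93 = $1,589.54
City income tax: $1,589.54 × 0.01 = $15.90
Medicare: $1,732.47 × 0.01 = $17.32
State disability insurance: $1,732.47 × 0.018 = $31.18
Group life insurance premium: $54.73
Charitable contribution: $69.93
Total deductions = $142.93 + $15.90 + $17.32 + $31.18 + $54.73 + $69.93 = $331.99
Net pay = $1,732.47 − $331.99 = $1,400.48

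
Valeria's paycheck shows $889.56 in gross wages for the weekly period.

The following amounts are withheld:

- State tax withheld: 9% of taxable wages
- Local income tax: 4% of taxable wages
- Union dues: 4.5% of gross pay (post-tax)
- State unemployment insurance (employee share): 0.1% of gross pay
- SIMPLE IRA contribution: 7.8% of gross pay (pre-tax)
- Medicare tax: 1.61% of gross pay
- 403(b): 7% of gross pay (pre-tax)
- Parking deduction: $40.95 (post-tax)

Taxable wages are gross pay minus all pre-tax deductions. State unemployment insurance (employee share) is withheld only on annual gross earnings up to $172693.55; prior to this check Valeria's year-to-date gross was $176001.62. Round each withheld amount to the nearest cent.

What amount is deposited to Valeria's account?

403(b): $889.56 × 0.07 = $62.27
SIMPLE IRA contribution: $889.56 × 0.078 = $69.39
Pre-tax total = $62.27 + $69.39 = $131.66
Taxable wages = $889.56 − $131.66 = $757.90
Local income tax: $757.90 × 0.04 = $30.32
State tax withheld: $757.90 × 0.09 = $68.21
Medicare tax: $889.56 × 0.0161 = $14.32
State unemployment insurance (employee share): annual cap $172693.55 already reached (YTD $176001.62), so $0.00
Union dues: $889.56 × 0.045 = $40.03
Parking deduction: $40.95
Total deductions = $62.27 + $69.39 + $30.32 + $68.21 + $14.32 + $0.00 + $40.03 + $40.95 = $325.49
Net pay = $889.56 − $325.49 = $564.07

$564.07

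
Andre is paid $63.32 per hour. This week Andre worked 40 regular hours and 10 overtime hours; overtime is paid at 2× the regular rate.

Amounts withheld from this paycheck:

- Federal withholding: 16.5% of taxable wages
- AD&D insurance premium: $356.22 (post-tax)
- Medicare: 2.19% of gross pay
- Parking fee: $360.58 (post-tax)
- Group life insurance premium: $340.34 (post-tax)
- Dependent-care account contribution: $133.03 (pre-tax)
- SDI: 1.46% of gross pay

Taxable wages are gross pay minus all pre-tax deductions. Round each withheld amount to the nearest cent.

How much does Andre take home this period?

$1865.44

Regular pay: 40 × $63.32 = $2532.80
Overtime pay: 10 × $63.32 × 2 = $1266.40
Gross pay = $2532.80 + $1266.40 = $3799.20
Dependent-care account contribution: $133.03
Taxable wages = $3799.20 − $133.03 = $3666.17
Federal withholding: $3666.17 × 0.165 = $604.92
Medicare: $3799.20 × 0.0219 = $83.20
SDI: $3799.20 × 0.0146 = $55.47
Parking fee: $360.58
Group life insurance premium: $340.34
AD&D insurance premium: $356.22
Total deductions = $133.03 + $604.92 + $83.20 + $55.47 + $360.58 + $340.34 + $356.22 = $1933.76
Net pay = $3799.20 − $1933.76 = $1865.44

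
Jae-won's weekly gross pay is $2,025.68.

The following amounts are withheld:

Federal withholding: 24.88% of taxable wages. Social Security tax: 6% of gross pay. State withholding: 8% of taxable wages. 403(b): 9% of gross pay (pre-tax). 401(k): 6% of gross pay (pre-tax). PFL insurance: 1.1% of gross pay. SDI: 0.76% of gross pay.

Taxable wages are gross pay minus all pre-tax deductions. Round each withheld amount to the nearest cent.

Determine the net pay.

$996.47

403(b): $2,025.68 × 0.09 = $182.31
401(k): $2,025.68 × 0.06 = $121.54
Pre-tax total = $182.31 + $121.54 = $303.85
Taxable wages = $2,025.68 − $303.85 = $1,721.83
State withholding: $1,721.83 × 0.08 = $137.75
Federal withholding: $1,721.83 × 0.2488 = $428.39
SDI: $2,025.68 × 0.0076 = $15.40
PFL insurance: $2,025.68 × 0.011 = $22.28
Social Security tax: $2,025.68 × 0.06 = $121.54
Total deductions = $182.31 + $121.54 + $137.75 + $428.39 + $15.40 + $22.28 + $121.54 = $1,029.21
Net pay = $2,025.68 − $1,029.21 = $996.47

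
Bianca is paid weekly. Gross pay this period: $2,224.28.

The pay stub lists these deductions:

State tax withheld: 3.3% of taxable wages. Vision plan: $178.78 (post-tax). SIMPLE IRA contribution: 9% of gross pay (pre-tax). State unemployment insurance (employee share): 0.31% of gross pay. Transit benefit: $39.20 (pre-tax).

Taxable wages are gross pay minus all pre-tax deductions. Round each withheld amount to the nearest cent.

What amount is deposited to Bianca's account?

SIMPLE IRA contribution: $2,224.28 × 0.09 = $200.19
Transit benefit: $39.20
Pre-tax total = $200.19 + $39.20 = $239.39
Taxable wages = $2,224.28 − $239.39 = $1,984.89
State tax withheld: $1,984.89 × 0.033 = $65.50
State unemployment insurance (employee share): $2,224.28 × 0.0031 = $6.90
Vision plan: $178.78
Total deductions = $200.19 + $39.20 + $65.50 + $6.90 + $178.78 = $490.57
Net pay = $2,224.28 − $490.57 = $1,733.71

$1,733.71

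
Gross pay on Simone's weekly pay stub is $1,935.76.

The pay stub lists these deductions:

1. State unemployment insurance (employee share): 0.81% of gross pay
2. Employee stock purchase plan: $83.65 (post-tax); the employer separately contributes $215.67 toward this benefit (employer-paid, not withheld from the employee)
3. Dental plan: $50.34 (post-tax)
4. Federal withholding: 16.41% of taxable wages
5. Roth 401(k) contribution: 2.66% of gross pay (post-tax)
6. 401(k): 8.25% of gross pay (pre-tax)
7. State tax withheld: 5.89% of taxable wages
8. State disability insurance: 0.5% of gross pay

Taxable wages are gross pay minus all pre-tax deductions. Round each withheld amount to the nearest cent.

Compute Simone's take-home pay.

$1,169.16

401(k): $1,935.76 × 0.0825 = $159.70
Taxable wages = $1,935.76 − $159.70 = $1,776.06
Federal withholding: $1,776.06 × 0.1641 = $291.45
State tax withheld: $1,776.06 × 0.0589 = $104.61
State unemployment insurance (employee share): $1,935.76 × 0.0081 = $15.68
State disability insurance: $1,935.76 × 0.005 = $9.68
Roth 401(k) contribution: $1,935.76 × 0.0266 = $51.49
Employee stock purchase plan: $83.65
Dental plan: $50.34
(Employer's $215.67 toward employee stock purchase plan is not withheld from the employee.)
Total deductions = $159.70 + $291.45 + $104.61 + $15.68 + $9.68 + $51.49 + $83.65 + $50.34 = $766.60
Net pay = $1,935.76 − $766.60 = $1,169.16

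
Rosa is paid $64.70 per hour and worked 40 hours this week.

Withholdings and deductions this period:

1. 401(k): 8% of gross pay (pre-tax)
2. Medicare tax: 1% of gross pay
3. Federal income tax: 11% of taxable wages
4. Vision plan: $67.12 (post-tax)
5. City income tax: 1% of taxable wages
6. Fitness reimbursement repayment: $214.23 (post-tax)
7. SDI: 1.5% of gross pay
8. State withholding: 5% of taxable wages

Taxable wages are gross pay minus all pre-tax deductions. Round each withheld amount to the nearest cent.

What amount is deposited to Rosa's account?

Gross pay: 40 × $64.70 = $2588.00
401(k): $2588.00 × 0.08 = $207.04
Taxable wages = $2588.00 − $207.04 = $2380.96
Federal income tax: $2380.96 × 0.11 = $261.91
State withholding: $2380.96 × 0.05 = $119.05
City income tax: $2380.96 × 0.01 = $23.81
Medicare tax: $2588.00 × 0.01 = $25.88
SDI: $2588.00 × 0.015 = $38.82
Vision plan: $67.12
Fitness reimbursement repayment: $214.23
Total deductions = $207.04 + $261.91 + $119.05 + $23.81 + $25.88 + $38.82 + $67.12 + $214.23 = $957.86
Net pay = $2588.00 − $957.86 = $1630.14

$1630.14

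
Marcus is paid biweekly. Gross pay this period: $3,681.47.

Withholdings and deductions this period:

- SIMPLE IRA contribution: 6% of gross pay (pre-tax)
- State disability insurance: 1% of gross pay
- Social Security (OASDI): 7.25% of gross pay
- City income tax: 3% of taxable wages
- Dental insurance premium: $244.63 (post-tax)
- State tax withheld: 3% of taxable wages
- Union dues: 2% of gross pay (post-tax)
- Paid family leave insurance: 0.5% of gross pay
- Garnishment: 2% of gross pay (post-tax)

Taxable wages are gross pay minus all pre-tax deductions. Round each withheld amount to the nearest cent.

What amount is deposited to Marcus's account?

SIMPLE IRA contribution: $3,681.47 × 0.06 = $220.89
Taxable wages = $3,681.47 − $220.89 = $3,460.58
City income tax: $3,460.58 × 0.03 = $103.82
State tax withheld: $3,460.58 × 0.03 = $103.82
Paid family leave insurance: $3,681.47 × 0.005 = $18.41
State disability insurance: $3,681.47 × 0.01 = $36.81
Social Security (OASDI): $3,681.47 × 0.0725 = $266.91
Dental insurance premium: $244.63
Union dues: $3,681.47 × 0.02 = $73.63
Garnishment: $3,681.47 × 0.02 = $73.63
Total deductions = $220.89 + $103.82 + $103.82 + $18.41 + $36.81 + $266.91 + $244.63 + $73.63 + $73.63 = $1,142.55
Net pay = $3,681.47 − $1,142.55 = $2,538.92

$2,538.92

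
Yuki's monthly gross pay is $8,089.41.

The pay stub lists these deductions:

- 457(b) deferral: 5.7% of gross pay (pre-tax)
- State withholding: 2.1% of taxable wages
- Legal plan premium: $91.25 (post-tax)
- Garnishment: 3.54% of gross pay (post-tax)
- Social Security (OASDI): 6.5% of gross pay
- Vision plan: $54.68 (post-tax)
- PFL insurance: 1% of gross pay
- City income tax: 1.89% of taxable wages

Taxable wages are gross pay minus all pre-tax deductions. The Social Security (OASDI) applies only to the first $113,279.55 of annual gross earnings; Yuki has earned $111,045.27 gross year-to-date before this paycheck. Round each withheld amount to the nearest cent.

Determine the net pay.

457(b) deferral: $8,089.41 × 0.057 = $461.10
Taxable wages = $8,089.41 − $461.10 = $7,628.31
City income tax: $7,628.31 × 0.0189 = $144.18
State withholding: $7,628.31 × 0.021 = $160.19
PFL insurance: $8,089.41 × 0.01 = $80.89
Social Security (OASDI): only $113,279.55 − $111,045.27 = $2,234.28 of this check is subject → $2,234.28 × 0.065 = $145.23
Legal plan premium: $91.25
Garnishment: $8,089.41 × 0.0354 = $286.37
Vision plan: $54.68
Total deductions = $461.10 + $144.18 + $160.19 + $80.89 + $145.23 + $91.25 + $286.37 + $54.68 = $1,423.89
Net pay = $8,089.41 − $1,423.89 = $6,665.52

$6,665.52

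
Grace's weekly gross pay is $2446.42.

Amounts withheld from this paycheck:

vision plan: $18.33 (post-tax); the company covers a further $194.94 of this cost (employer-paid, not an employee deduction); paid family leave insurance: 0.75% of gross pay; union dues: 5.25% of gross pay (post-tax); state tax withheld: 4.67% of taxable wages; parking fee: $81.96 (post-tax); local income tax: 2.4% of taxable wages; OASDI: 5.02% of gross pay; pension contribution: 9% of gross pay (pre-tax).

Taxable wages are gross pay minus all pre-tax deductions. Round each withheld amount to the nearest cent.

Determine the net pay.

Pension contribution: $2446.42 × 0.09 = $220.18
Taxable wages = $2446.42 − $220.18 = $2226.24
Local income tax: $2226.24 × 0.024 = $53.43
State tax withheld: $2226.24 × 0.0467 = $103.97
OASDI: $2446.42 × 0.0502 = $122.81
Paid family leave insurance: $2446.42 × 0.0075 = $18.35
Vision plan: $18.33
Parking fee: $81.96
Union dues: $2446.42 × 0.0525 = $128.44
(Employer's $194.94 toward vision plan is not withheld from the employee.)
Total deductions = $220.18 + $53.43 + $103.97 + $122.81 + $18.35 + $18.33 + $81.96 + $128.44 = $747.47
Net pay = $2446.42 − $747.47 = $1698.95

$1698.95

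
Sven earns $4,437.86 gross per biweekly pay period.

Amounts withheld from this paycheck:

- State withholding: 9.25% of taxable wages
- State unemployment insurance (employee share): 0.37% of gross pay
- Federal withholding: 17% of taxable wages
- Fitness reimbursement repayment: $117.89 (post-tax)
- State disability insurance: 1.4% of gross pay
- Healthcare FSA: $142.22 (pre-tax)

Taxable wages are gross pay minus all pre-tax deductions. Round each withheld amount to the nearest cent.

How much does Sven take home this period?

$2,971.59

Healthcare FSA: $142.22
Taxable wages = $4,437.86 − $142.22 = $4,295.64
State withholding: $4,295.64 × 0.0925 = $397.35
Federal withholding: $4,295.64 × 0.17 = $730.26
State unemployment insurance (employee share): $4,437.86 × 0.0037 = $16.42
State disability insurance: $4,437.86 × 0.014 = $62.13
Fitness reimbursement repayment: $117.89
Total deductions = $142.22 + $397.35 + $730.26 + $16.42 + $62.13 + $117.89 = $1,466.27
Net pay = $4,437.86 − $1,466.27 = $2,971.59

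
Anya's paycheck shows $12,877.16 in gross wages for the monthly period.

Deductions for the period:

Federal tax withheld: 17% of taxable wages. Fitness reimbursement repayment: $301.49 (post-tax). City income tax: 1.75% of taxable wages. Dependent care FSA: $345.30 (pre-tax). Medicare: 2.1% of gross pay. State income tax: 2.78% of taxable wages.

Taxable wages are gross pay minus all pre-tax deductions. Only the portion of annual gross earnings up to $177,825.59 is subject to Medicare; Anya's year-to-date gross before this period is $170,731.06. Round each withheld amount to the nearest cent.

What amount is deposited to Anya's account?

$9,383.26

Dependent care FSA: $345.30
Taxable wages = $12,877.16 − $345.30 = $12,531.86
State income tax: $12,531.86 × 0.0278 = $348.39
Federal tax withheld: $12,531.86 × 0.17 = $2,130.42
City income tax: $12,531.86 × 0.0175 = $219.31
Medicare: only $177,825.59 − $170,731.06 = $7,094.53 of this check is subject → $7,094.53 × 0.021 = $148.99
Fitness reimbursement repayment: $301.49
Total deductions = $345.30 + $348.39 + $2,130.42 + $219.31 + $148.99 + $301.49 = $3,493.90
Net pay = $12,877.16 − $3,493.90 = $9,383.26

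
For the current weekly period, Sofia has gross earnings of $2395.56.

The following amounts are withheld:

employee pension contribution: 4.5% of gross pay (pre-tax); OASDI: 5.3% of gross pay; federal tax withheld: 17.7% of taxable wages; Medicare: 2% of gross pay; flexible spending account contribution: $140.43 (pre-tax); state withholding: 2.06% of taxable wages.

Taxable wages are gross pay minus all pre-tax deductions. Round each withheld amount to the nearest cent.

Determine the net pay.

Flexible spending account contribution: $140.43
Employee pension contribution: $2395.56 × 0.045 = $107.80
Pre-tax total = $140.43 + $107.80 = $248.23
Taxable wages = $2395.56 − $248.23 = $2147.33
State withholding: $2147.33 × 0.0206 = $44.23
Federal tax withheld: $2147.33 × 0.177 = $380.08
OASDI: $2395.56 × 0.053 = $126.96
Medicare: $2395.56 × 0.02 = $47.91
Total deductions = $140.43 + $107.80 + $44.23 + $380.08 + $126.96 + $47.91 = $847.41
Net pay = $2395.56 − $847.41 = $1548.15

$1548.15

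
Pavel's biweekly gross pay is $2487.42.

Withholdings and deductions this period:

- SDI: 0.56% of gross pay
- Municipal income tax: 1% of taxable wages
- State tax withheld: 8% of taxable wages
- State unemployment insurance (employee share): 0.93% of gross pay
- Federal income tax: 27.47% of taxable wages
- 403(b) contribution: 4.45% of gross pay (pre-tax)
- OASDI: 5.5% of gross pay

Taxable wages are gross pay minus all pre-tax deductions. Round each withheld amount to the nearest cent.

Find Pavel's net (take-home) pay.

$1336.06

403(b) contribution: $2487.42 × 0.0445 = $110.69
Taxable wages = $2487.42 − $110.69 = $2376.73
State tax withheld: $2376.73 × 0.08 = $190.14
Federal income tax: $2376.73 × 0.2747 = $652.89
Municipal income tax: $2376.73 × 0.01 = $23.77
SDI: $2487.42 × 0.0056 = $13.93
State unemployment insurance (employee share): $2487.42 × 0.0093 = $23.13
OASDI: $2487.42 × 0.055 = $136.81
Total deductions = $110.69 + $190.14 + $652.89 + $23.77 + $13.93 + $23.13 + $136.81 = $1151.36
Net pay = $2487.42 − $1151.36 = $1336.06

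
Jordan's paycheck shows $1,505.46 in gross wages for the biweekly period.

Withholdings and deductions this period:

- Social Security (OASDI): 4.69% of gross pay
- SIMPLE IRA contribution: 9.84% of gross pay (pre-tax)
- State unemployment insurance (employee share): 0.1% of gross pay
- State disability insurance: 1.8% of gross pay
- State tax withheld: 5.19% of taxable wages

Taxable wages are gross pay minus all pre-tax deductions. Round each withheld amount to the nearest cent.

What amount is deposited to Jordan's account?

$1,187.66

SIMPLE IRA contribution: $1,505.46 × 0.0984 = $148.14
Taxable wages = $1,505.46 − $148.14 = $1,357.32
State tax withheld: $1,357.32 × 0.0519 = $70.44
Social Security (OASDI): $1,505.46 × 0.0469 = $70.61
State unemployment insurance (employee share): $1,505.46 × 0.001 = $1.51
State disability insurance: $1,505.46 × 0.018 = $27.10
Total deductions = $148.14 + $70.44 + $70.61 + $1.51 + $27.10 = $317.80
Net pay = $1,505.46 − $317.80 = $1,187.66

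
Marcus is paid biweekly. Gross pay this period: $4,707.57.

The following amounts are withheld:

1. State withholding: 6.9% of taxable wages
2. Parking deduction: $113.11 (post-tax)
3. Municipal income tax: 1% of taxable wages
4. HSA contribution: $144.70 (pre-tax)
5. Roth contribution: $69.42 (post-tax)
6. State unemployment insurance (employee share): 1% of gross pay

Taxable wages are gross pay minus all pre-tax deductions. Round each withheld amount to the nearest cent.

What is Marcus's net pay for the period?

$3,972.79

HSA contribution: $144.70
Taxable wages = $4,707.57 − $144.70 = $4,562.87
State withholding: $4,562.87 × 0.069 = $314.84
Municipal income tax: $4,562.87 × 0.01 = $45.63
State unemployment insurance (employee share): $4,707.57 × 0.01 = $47.08
Roth contribution: $69.42
Parking deduction: $113.11
Total deductions = $144.70 + $314.84 + $45.63 + $47.08 + $69.42 + $113.11 = $734.78
Net pay = $4,707.57 − $734.78 = $3,972.79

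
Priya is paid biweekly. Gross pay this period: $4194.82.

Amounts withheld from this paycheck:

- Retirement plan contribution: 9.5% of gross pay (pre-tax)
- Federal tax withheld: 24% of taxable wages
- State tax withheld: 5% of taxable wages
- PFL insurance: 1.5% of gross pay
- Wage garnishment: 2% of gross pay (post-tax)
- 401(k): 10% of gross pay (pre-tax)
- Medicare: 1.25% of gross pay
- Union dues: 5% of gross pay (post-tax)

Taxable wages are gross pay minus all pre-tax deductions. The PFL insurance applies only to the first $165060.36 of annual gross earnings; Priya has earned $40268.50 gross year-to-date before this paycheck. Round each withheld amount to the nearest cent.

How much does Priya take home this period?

Retirement plan contribution: $4194.82 × 0.095 = $398.51
401(k): $4194.82 × 0.1 = $419.48
Pre-tax total = $398.51 + $419.48 = $817.99
Taxable wages = $4194.82 − $817.99 = $3376.83
State tax withheld: $3376.83 × 0.05 = $168.84
Federal tax withheld: $3376.83 × 0.24 = $810.44
Medicare: $4194.82 × 0.0125 = $52.44
PFL insurance: cap not yet reached, full $4194.82 is subject → $4194.82 × 0.015 = $62.92
Union dues: $4194.82 × 0.05 = $209.74
Wage garnishment: $4194.82 × 0.02 = $83.90
Total deductions = $398.51 + $419.48 + $168.84 + $810.44 + $52.44 + $62.92 + $209.74 + $83.90 = $2206.27
Net pay = $4194.82 − $2206.27 = $1988.55

$1988.55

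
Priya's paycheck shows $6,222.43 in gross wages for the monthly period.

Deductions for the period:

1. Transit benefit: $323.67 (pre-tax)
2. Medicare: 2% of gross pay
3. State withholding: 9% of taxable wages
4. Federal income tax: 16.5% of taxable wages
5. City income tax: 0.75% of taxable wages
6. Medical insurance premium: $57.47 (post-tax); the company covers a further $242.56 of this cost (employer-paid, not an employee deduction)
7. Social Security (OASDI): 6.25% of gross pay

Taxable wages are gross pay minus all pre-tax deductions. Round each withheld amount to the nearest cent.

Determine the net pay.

$3,779.51

Transit benefit: $323.67
Taxable wages = $6,222.43 − $323.67 = $5,898.76
State withholding: $5,898.76 × 0.09 = $530.89
City income tax: $5,898.76 × 0.0075 = $44.24
Federal income tax: $5,898.76 × 0.165 = $973.30
Social Security (OASDI): $6,222.43 × 0.0625 = $388.90
Medicare: $6,222.43 × 0.02 = $124.45
Medical insurance premium: $57.47
(Employer's $242.56 toward medical insurance premium is not withheld from the employee.)
Total deductions = $323.67 + $530.89 + $44.24 + $973.30 + $388.90 + $124.45 + $57.47 = $2,442.92
Net pay = $6,222.43 − $2,442.92 = $3,779.51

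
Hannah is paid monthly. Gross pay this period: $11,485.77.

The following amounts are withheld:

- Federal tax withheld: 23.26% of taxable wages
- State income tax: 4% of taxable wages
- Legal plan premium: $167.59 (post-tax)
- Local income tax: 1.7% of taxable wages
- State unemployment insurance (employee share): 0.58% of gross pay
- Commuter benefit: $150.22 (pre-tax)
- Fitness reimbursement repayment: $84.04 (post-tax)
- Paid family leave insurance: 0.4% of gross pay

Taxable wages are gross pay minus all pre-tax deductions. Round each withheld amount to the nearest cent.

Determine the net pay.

Commuter benefit: $150.22
Taxable wages = $11,485.77 − $150.22 = $11,335.55
Federal tax withheld: $11,335.55 × 0.2326 = $2,636.65
State income tax: $11,335.55 × 0.04 = $453.42
Local income tax: $11,335.55 × 0.017 = $192.70
Paid family leave insurance: $11,485.77 × 0.004 = $45.94
State unemployment insurance (employee share): $11,485.77 × 0.0058 = $66.62
Legal plan premium: $167.59
Fitness reimbursement repayment: $84.04
Total deductions = $150.22 + $2,636.65 + $453.42 + $192.70 + $45.94 + $66.62 + $167.59 + $84.04 = $3,797.18
Net pay = $11,485.77 − $3,797.18 = $7,688.59

$7,688.59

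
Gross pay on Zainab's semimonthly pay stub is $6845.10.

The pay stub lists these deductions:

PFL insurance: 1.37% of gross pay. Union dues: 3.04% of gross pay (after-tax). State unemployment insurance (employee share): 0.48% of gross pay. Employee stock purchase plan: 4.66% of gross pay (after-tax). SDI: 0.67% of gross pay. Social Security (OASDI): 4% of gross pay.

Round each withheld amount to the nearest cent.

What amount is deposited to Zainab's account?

SDI: $6845.10 × 0.0067 = $45.86
Social Security (OASDI): $6845.10 × 0.04 = $273.80
PFL insurance: $6845.10 × 0.0137 = $93.78
State unemployment insurance (employee share): $6845.10 × 0.0048 = $32.86
Union dues: $6845.10 × 0.0304 = $208.09
Employee stock purchase plan: $6845.10 × 0.0466 = $318.98
Total deductions = $45.86 + $273.80 + $93.78 + $32.86 + $208.09 + $318.98 = $973.37
Net pay = $6845.10 − $973.37 = $5871.73

$5871.73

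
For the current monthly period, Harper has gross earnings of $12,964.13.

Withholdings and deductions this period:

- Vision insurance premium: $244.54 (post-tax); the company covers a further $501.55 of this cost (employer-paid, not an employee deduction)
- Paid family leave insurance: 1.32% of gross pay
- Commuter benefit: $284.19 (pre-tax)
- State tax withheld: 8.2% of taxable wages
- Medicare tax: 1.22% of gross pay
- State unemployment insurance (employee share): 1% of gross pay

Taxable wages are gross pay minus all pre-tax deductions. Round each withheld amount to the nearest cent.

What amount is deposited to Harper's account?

Commuter benefit: $284.19
Taxable wages = $12,964.13 − $284.19 = $12,679.94
State tax withheld: $12,679.94 × 0.082 = $1,039.76
Medicare tax: $12,964.13 × 0.0122 = $158.16
State unemployment insurance (employee share): $12,964.13 × 0.01 = $129.64
Paid family leave insurance: $12,964.13 × 0.0132 = $171.13
Vision insurance premium: $244.54
(Employer's $501.55 toward vision insurance premium is not withheld from the employee.)
Total deductions = $284.19 + $1,039.76 + $158.16 + $129.64 + $171.13 + $244.54 = $2,027.42
Net pay = $12,964.13 − $2,027.42 = $10,936.71

$10,936.71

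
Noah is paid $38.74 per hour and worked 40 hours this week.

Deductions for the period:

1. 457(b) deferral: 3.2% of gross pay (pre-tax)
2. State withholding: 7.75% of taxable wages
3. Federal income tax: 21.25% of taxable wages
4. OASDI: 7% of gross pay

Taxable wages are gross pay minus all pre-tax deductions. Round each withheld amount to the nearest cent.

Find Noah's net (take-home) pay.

Gross pay: 40 × $38.74 = $1,549.60
457(b) deferral: $1,549.60 × 0.032 = $49.59
Taxable wages = $1,549.60 − $49.59 = $1,500.01
State withholding: $1,500.01 × 0.0775 = $116.25
Federal income tax: $1,500.01 × 0.2125 = $318.75
OASDI: $1,549.60 × 0.07 = $108.47
Total deductions = $49.59 + $116.25 + $318.75 + $108.47 = $593.06
Net pay = $1,549.60 − $593.06 = $956.54

$956.54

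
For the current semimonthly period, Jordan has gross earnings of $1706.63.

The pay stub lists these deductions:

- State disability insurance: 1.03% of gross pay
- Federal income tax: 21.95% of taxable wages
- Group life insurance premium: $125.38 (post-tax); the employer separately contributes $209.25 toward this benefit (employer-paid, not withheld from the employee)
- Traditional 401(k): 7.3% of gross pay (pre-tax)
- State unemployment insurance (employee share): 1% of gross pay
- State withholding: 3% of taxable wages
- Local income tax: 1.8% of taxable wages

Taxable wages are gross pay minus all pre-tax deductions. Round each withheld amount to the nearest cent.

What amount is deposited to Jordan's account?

Traditional 401(k): $1706.63 × 0.073 = $124.58
Taxable wages = $1706.63 − $124.58 = $1582.05
State withholding: $1582.05 × 0.03 = $47.46
Federal income tax: $1582.05 × 0.2195 = $347.26
Local income tax: $1582.05 × 0.018 = $28.48
State disability insurance: $1706.63 × 0.0103 = $17.58
State unemployment insurance (employee share): $1706.63 × 0.01 = $17.07
Group life insurance premium: $125.38
(Employer's $209.25 toward group life insurance premium is not withheld from the employee.)
Total deductions = $124.58 + $47.46 + $347.26 + $28.48 + $17.58 + $17.07 + $125.38 = $707.81
Net pay = $1706.63 − $707.81 = $998.82

$998.82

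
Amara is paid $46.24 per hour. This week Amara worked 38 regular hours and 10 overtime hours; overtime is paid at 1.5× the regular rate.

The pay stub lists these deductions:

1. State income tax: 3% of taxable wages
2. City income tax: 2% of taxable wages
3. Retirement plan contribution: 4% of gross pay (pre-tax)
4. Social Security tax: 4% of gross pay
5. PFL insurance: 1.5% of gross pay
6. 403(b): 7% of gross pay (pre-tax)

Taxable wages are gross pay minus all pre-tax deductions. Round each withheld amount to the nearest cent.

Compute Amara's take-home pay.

$1,937.30

Regular pay: 38 × $46.24 = $1,757.12
Overtime pay: 10 × $46.24 × 1.5 = $693.60
Gross pay = $1,757.12 + $693.60 = $2,450.72
403(b): $2,450.72 × 0.07 = $171.55
Retirement plan contribution: $2,450.72 × 0.04 = $98.03
Pre-tax total = $171.55 + $98.03 = $269.58
Taxable wages = $2,450.72 − $269.58 = $2,181.14
City income tax: $2,181.14 × 0.02 = $43.62
State income tax: $2,181.14 × 0.03 = $65.43
PFL insurance: $2,450.72 × 0.015 = $36.76
Social Security tax: $2,450.72 × 0.04 = $98.03
Total deductions = $171.55 + $98.03 + $43.62 + $65.43 + $36.76 + $98.03 = $513.42
Net pay = $2,450.72 − $513.42 = $1,937.30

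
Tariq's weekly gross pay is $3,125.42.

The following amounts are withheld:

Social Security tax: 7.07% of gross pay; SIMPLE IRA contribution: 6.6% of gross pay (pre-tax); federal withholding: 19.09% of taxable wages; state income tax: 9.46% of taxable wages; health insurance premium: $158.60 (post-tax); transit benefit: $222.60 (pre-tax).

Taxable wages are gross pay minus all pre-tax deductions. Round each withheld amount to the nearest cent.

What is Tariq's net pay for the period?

$1,547.11

SIMPLE IRA contribution: $3,125.42 × 0.066 = $206.28
Transit benefit: $222.60
Pre-tax total = $206.28 + $222.60 = $428.88
Taxable wages = $3,125.42 − $428.88 = $2,696.54
Federal withholding: $2,696.54 × 0.1909 = $514.77
State income tax: $2,696.54 × 0.0946 = $255.09
Social Security tax: $3,125.42 × 0.0707 = $220.97
Health insurance premium: $158.60
Total deductions = $206.28 + $222.60 + $514.77 + $255.09 + $220.97 + $158.60 = $1,578.31
Net pay = $3,125.42 − $1,578.31 = $1,547.11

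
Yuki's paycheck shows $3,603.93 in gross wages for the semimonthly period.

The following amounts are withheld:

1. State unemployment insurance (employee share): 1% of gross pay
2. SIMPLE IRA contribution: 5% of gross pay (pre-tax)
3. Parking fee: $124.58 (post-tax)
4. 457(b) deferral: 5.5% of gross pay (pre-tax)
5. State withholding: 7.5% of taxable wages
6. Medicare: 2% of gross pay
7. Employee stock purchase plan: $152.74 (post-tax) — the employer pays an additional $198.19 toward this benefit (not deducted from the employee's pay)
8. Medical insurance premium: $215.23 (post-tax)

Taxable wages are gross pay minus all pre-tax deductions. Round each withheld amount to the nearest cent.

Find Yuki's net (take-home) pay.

$2,382.93

SIMPLE IRA contribution: $3,603.93 × 0.05 = $180.20
457(b) deferral: $3,603.93 × 0.055 = $198.22
Pre-tax total = $180.20 + $198.22 = $378.42
Taxable wages = $3,603.93 − $378.42 = $3,225.51
State withholding: $3,225.51 × 0.075 = $241.91
Medicare: $3,603.93 × 0.02 = $72.08
State unemployment insurance (employee share): $3,603.93 × 0.01 = $36.04
Employee stock purchase plan: $152.74
Parking fee: $124.58
Medical insurance premium: $215.23
(Employer's $198.19 toward employee stock purchase plan is not withheld from the employee.)
Total deductions = $180.20 + $198.22 + $241.91 + $72.08 + $36.04 + $152.74 + $124.58 + $215.23 = $1,221.00
Net pay = $3,603.93 − $1,221.00 = $2,382.93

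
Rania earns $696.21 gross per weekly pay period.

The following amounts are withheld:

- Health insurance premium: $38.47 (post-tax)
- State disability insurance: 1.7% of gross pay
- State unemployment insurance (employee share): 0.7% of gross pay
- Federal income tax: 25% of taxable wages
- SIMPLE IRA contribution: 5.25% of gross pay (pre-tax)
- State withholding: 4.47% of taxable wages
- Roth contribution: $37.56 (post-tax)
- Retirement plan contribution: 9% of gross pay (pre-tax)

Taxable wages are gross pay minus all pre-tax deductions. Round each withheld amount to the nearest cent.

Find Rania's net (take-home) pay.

Retirement plan contribution: $696.21 × 0.09 = $62.66
SIMPLE IRA contribution: $696.21 × 0.0525 = $36.55
Pre-tax total = $62.66 + $36.55 = $99.21
Taxable wages = $696.21 − $99.21 = $597.00
Federal income tax: $597.00 × 0.25 = $149.25
State withholding: $597.00 × 0.0447 = $26.69
State unemployment insurance (employee share): $696.21 × 0.007 = $4.87
State disability insurance: $696.21 × 0.017 = $11.84
Health insurance premium: $38.47
Roth contribution: $37.56
Total deductions = $62.66 + $36.55 + $149.25 + $26.69 + $4.87 + $11.84 + $38.47 + $37.56 = $367.89
Net pay = $696.21 − $367.89 = $328.32

$328.32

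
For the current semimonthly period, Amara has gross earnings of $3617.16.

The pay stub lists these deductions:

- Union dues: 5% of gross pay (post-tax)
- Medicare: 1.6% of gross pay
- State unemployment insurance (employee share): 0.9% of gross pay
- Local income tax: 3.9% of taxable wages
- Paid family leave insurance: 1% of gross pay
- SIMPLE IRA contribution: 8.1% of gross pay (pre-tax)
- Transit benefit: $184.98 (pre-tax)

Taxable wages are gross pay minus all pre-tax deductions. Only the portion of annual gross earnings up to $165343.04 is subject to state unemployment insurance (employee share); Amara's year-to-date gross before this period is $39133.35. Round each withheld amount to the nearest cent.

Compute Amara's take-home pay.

$2709.31

Transit benefit: $184.98
SIMPLE IRA contribution: $3617.16 × 0.081 = $292.99
Pre-tax total = $184.98 + $292.99 = $477.97
Taxable wages = $3617.16 − $477.97 = $3139.19
Local income tax: $3139.19 × 0.039 = $122.43
State unemployment insurance (employee share): cap not yet reached, full $3617.16 is subject → $3617.16 × 0.009 = $32.55
Medicare: $3617.16 × 0.016 = $57.87
Paid family leave insurance: $3617.16 × 0.01 = $36.17
Union dues: $3617.16 × 0.05 = $180.86
Total deductions = $184.98 + $292.99 + $122.43 + $32.55 + $57.87 + $36.17 + $180.86 = $907.85
Net pay = $3617.16 − $907.85 = $2709.31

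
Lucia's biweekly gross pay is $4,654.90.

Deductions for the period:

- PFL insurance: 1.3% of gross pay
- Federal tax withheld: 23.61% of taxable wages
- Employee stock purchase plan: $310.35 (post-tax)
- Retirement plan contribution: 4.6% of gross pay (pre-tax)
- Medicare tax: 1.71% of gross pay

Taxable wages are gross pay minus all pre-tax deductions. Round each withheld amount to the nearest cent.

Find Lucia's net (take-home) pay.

Retirement plan contribution: $4,654.90 × 0.046 = $214.13
Taxable wages = $4,654.90 − $214.13 = $4,440.77
Federal tax withheld: $4,440.77 × 0.2361 = $1,048.47
Medicare tax: $4,654.90 × 0.0171 = $79.60
PFL insurance: $4,654.90 × 0.013 = $60.51
Employee stock purchase plan: $310.35
Total deductions = $214.13 + $1,048.47 + $79.60 + $60.51 + $310.35 = $1,713.06
Net pay = $4,654.90 − $1,713.06 = $2,941.84

$2,941.84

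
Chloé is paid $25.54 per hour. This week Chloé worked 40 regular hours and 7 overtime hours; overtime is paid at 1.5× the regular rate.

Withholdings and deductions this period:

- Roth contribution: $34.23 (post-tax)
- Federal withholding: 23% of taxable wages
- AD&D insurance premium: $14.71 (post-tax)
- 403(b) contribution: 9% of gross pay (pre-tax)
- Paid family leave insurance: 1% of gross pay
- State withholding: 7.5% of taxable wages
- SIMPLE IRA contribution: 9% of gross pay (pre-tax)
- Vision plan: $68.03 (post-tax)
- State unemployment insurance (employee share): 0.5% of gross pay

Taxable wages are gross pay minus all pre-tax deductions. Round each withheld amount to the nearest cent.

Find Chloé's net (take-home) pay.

Regular pay: 40 × $25.54 = $1,021.60
Overtime pay: 7 × $25.54 × 1.5 = $268.17
Gross pay = $1,021.60 + $268.17 = $1,289.77
SIMPLE IRA contribution: $1,289.77 × 0.09 = $116.08
403(b) contribution: $1,289.77 × 0.09 = $116.08
Pre-tax total = $116.08 + $116.08 = $232.16
Taxable wages = $1,289.77 − $232.16 = $1,057.61
Federal withholding: $1,057.61 × 0.23 = $243.25
State withholding: $1,057.61 × 0.075 = $79.32
Paid family leave insurance: $1,289.77 × 0.01 = $12.90
State unemployment insurance (employee share): $1,289.77 × 0.005 = $6.45
AD&D insurance premium: $14.71
Roth contribution: $34.23
Vision plan: $68.03
Total deductions = $116.08 + $116.08 + $243.25 + $79.32 + $12.90 + $6.45 + $14.71 + $34.23 + $68.03 = $691.05
Net pay = $1,289.77 − $691.05 = $598.72

$598.72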